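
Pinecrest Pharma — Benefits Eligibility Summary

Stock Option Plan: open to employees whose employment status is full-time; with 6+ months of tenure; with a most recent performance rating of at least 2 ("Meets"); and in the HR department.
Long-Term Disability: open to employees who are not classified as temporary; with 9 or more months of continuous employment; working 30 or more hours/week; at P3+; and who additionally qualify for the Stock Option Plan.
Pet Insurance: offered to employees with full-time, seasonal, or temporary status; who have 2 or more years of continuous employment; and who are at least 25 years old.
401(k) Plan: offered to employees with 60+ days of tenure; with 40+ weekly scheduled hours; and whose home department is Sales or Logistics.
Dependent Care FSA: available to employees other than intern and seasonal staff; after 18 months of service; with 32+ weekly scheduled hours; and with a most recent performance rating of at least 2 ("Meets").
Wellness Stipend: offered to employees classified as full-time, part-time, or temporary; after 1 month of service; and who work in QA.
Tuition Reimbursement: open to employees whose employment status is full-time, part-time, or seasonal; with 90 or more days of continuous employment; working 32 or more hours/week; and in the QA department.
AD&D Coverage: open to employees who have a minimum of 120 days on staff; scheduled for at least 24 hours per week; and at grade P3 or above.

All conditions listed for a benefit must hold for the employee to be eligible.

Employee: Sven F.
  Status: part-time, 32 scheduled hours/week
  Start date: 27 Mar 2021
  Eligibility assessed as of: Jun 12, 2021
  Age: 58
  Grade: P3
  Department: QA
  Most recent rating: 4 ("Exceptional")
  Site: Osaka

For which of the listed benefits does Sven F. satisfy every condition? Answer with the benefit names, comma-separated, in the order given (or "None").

Wellness Stipend

Service from 27 Mar 2021 to Jun 12, 2021: 77 days.
Stock Option Plan — status part-time ✗ (requires full-time) → not eligible.
Long-Term Disability — status part-time ✓ (not excluded); service 77 days < 9 months (≈270 days) ✗ → not eligible.
Pet Insurance — status part-time ✗ (requires full-time, seasonal, or temporary) → not eligible.
401(k) Plan — service 77 days ≥ 60 days ✓; 32 hrs/wk < 40 ✗ → not eligible.
Dependent Care FSA — status part-time ✓ (not excluded); service 77 days < 18 months (≈540 days) ✗ → not eligible.
Wellness Stipend — status part-time ✓; service 77 days ≥ 1 month (≈30 days) ✓; dept QA ✓ → eligible.
Tuition Reimbursement — status part-time ✓; service 77 days < 90 days ✗ → not eligible.
AD&D Coverage — service 77 days < 120 days ✗ → not eligible.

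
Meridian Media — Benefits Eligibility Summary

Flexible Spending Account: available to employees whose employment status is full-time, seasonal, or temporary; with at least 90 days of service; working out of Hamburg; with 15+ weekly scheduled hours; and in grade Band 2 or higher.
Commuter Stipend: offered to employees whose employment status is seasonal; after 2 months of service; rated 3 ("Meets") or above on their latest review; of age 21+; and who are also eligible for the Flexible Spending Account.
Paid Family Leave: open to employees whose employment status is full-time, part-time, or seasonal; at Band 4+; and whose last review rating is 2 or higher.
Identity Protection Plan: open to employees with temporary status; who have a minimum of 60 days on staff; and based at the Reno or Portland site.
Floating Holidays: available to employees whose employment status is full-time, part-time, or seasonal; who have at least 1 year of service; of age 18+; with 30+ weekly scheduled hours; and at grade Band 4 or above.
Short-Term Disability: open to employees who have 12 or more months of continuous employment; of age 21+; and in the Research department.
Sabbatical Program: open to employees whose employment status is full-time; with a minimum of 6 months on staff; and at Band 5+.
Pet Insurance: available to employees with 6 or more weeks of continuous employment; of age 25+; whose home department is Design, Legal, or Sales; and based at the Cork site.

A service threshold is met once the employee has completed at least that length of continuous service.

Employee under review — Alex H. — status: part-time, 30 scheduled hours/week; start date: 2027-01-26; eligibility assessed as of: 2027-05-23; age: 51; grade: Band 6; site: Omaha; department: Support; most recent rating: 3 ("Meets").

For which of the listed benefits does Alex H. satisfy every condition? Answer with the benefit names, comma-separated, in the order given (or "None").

Paid Family Leave

Service from 2027-01-26 to 2027-05-23: 117 days.
Flexible Spending Account — status part-time ✗ (requires full-time, seasonal, or temporary) → not eligible.
Commuter Stipend — status part-time ✗ (requires seasonal) → not eligible.
Paid Family Leave — status part-time ✓; grade Band 6 ≥ Band 4 ✓; rating 3 ≥ 2 ✓ → eligible.
Identity Protection Plan — status part-time ✗ (requires temporary) → not eligible.
Floating Holidays — status part-time ✓; service 117 days < 1 year (≈365 days) ✗ → not eligible.
Short-Term Disability — service 117 days < 12 months (≈360 days) ✗ → not eligible.
Sabbatical Program — status part-time ✗ (requires full-time) → not eligible.
Pet Insurance — service 117 days ≥ 6 weeks (≈42 days) ✓; age 51 ≥ 25 ✓; dept Support ✗ → not eligible.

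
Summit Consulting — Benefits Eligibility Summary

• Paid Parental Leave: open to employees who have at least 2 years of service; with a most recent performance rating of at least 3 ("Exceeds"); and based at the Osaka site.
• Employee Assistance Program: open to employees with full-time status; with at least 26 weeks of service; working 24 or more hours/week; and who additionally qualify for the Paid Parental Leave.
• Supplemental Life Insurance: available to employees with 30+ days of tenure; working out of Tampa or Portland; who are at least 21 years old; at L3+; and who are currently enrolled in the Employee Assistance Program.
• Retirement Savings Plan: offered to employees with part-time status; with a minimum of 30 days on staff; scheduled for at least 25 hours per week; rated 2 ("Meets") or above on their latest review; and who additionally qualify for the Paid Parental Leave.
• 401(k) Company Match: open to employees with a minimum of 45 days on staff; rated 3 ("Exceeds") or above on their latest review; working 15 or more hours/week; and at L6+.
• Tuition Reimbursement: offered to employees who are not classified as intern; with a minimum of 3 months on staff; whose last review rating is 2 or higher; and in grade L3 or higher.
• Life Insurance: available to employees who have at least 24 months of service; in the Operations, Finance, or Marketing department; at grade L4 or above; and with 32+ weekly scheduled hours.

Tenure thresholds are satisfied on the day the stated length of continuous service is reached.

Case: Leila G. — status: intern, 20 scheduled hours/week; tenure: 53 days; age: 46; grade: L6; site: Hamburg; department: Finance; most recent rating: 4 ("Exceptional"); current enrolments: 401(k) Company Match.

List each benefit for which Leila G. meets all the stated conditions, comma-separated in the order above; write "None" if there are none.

401(k) Company Match

Paid Parental Leave — service 53 days < 2 years (≈730 days) ✗ → not eligible.
Employee Assistance Program — status intern ✗ (requires full-time) → not eligible.
Supplemental Life Insurance — service 53 days ≥ 30 days ✓; site Hamburg ✗ (not Tampa or Portland) → not eligible.
Retirement Savings Plan — status intern ✗ (requires part-time) → not eligible.
401(k) Company Match — service 53 days ≥ 45 days ✓; rating 4 ≥ 3 ✓; 20 hrs/wk ≥ 15 ✓; grade L6 ≥ L6 ✓ → eligible.
Tuition Reimbursement — status intern ✗ (excluded) → not eligible.
Life Insurance — service 53 days < 24 months (≈720 days) ✗ → not eligible.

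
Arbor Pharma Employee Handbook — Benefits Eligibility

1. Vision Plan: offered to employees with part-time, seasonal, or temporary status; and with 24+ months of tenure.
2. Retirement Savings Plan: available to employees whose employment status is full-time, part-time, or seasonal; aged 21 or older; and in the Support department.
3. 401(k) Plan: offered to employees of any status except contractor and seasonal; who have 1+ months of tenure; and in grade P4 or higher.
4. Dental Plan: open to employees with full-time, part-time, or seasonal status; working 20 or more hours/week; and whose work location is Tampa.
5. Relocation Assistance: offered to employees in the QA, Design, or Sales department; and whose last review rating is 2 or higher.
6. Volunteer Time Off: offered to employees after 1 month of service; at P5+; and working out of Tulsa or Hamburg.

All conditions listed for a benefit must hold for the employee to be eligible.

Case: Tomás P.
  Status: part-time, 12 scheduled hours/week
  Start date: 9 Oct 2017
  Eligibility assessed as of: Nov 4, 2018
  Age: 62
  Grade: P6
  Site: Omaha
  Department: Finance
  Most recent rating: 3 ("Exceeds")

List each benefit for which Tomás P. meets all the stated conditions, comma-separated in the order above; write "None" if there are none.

401(k) Plan

Service from 9 Oct 2017 to Nov 4, 2018: 391 days.
Vision Plan — status part-time ✓; service 391 days < 24 months (≈720 days) ✗ → not eligible.
Retirement Savings Plan — status part-time ✓; age 62 ≥ 21 ✓; dept Finance ✗ → not eligible.
401(k) Plan — status part-time ✓ (not excluded); service 391 days ≥ 1 month (≈30 days) ✓; grade P6 ≥ P4 ✓ → eligible.
Dental Plan — status part-time ✓; 12 hrs/wk < 20 ✗ → not eligible.
Relocation Assistance — dept Finance ✗ → not eligible.
Volunteer Time Off — service 391 days ≥ 1 month (≈30 days) ✓; grade P6 ≥ P5 ✓; site Omaha ✗ (not Tulsa or Hamburg) → not eligible.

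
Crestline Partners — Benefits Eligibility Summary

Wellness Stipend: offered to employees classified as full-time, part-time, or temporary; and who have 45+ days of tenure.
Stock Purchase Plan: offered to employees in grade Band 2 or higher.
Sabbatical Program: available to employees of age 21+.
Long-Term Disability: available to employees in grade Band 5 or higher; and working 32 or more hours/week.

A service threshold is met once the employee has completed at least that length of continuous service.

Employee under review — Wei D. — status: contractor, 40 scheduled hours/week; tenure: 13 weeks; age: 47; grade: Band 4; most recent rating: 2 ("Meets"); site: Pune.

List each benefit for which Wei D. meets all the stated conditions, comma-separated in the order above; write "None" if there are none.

Stock Purchase Plan, Sabbatical Program

Wellness Stipend — status contractor ✗ (requires full-time, part-time, or temporary) → not eligible.
Stock Purchase Plan — grade Band 4 ≥ Band 2 ✓ → eligible.
Sabbatical Program — age 47 ≥ 21 ✓ → eligible.
Long-Term Disability — grade Band 4 < Band 5 ✗ → not eligible.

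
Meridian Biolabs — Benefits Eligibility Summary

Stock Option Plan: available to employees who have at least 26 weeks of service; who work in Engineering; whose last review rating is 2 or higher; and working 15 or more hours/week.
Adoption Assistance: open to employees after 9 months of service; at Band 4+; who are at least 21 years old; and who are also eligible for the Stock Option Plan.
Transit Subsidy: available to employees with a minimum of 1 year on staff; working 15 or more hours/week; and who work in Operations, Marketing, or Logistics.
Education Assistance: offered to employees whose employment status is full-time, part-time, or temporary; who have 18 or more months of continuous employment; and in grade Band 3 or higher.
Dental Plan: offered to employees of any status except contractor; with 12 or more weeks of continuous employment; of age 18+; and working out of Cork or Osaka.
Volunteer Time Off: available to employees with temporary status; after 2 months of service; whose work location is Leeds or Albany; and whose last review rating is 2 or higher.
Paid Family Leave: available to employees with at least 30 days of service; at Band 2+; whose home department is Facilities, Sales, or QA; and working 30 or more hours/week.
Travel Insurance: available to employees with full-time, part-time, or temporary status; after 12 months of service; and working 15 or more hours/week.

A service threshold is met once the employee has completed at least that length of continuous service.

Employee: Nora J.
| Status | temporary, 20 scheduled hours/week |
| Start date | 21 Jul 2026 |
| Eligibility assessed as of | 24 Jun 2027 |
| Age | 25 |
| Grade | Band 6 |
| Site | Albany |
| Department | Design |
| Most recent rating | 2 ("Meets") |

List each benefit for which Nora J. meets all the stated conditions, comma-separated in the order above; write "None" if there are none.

Service from 21 Jul 2026 to 24 Jun 2027: 338 days.
Stock Option Plan — service 338 days ≥ 26 weeks (≈182 days) ✓; dept Design ✗ → not eligible.
Adoption Assistance — service 338 days ≥ 9 months (≈270 days) ✓; grade Band 6 ≥ Band 4 ✓; age 25 ≥ 21 ✓; not eligible for Stock Option Plan ✗ → not eligible.
Transit Subsidy — service 338 days < 1 year (≈365 days) ✗ → not eligible.
Education Assistance — status temporary ✓; service 338 days < 18 months (≈540 days) ✗ → not eligible.
Dental Plan — status temporary ✓ (not excluded); service 338 days ≥ 12 weeks (≈84 days) ✓; age 25 ≥ 18 ✓; site Albany ✗ (not Cork or Osaka) → not eligible.
Volunteer Time Off — status temporary ✓; service 338 days ≥ 2 months (≈60 days) ✓; site Albany ✓; rating 2 ≥ 2 ✓ → eligible.
Paid Family Leave — service 338 days ≥ 30 days ✓; grade Band 6 ≥ Band 2 ✓; dept Design ✗ → not eligible.
Travel Insurance — status temporary ✓; service 338 days < 12 months (≈360 days) ✗ → not eligible.

Volunteer Time Off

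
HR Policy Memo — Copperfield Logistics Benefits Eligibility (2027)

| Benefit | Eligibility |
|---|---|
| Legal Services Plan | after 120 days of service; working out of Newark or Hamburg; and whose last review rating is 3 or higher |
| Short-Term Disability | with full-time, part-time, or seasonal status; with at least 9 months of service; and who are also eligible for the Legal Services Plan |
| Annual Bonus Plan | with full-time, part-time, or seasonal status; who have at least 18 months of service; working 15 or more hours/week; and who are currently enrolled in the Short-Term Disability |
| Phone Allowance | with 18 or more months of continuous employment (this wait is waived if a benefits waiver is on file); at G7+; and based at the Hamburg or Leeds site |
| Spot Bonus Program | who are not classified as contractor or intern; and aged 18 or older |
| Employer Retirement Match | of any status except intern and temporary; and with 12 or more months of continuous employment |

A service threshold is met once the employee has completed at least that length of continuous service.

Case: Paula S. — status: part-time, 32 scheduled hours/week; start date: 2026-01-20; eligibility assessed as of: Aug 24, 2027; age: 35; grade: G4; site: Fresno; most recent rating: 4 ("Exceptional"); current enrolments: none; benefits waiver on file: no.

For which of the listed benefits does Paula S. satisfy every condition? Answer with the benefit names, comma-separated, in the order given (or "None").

Spot Bonus Program, Employer Retirement Match

Service from 2026-01-20 to Aug 24, 2027: 581 days.
Legal Services Plan — service 581 days ≥ 120 days ✓; site Fresno ✗ (not Newark or Hamburg) → not eligible.
Short-Term Disability — status part-time ✓; service 581 days ≥ 9 months (≈270 days) ✓; not eligible for Legal Services Plan ✗ → not eligible.
Annual Bonus Plan — status part-time ✓; service 581 days ≥ 18 months (≈540 days) ✓; 32 hrs/wk ≥ 15 ✓; not enrolled in Short-Term Disability ✗ → not eligible.
Phone Allowance — no waiver, service 581 days ≥ 18 months (≈540 days) ✓; grade G4 < G7 ✗ → not eligible.
Spot Bonus Program — status part-time ✓ (not excluded); age 35 ≥ 18 ✓ → eligible.
Employer Retirement Match — status part-time ✓ (not excluded); service 581 days ≥ 12 months (≈360 days) ✓ → eligible.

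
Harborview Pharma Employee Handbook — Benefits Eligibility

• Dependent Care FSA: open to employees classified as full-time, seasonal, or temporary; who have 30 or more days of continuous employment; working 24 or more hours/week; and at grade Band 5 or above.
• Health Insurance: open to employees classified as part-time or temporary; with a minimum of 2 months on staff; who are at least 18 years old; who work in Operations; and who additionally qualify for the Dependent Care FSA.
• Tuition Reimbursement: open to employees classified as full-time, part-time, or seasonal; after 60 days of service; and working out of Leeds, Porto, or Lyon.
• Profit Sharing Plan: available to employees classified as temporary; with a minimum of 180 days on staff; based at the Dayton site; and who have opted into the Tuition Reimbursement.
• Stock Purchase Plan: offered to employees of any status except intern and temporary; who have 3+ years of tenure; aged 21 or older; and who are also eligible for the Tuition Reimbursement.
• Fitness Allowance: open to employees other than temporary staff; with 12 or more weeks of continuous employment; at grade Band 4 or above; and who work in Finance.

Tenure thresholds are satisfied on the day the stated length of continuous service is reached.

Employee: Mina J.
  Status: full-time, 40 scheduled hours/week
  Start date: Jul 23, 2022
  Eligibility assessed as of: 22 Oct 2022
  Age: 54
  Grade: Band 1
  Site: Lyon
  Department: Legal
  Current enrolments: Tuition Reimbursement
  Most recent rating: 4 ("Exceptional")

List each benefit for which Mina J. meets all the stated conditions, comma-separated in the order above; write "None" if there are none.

Service from Jul 23, 2022 to 22 Oct 2022: 91 days.
Dependent Care FSA — status full-time ✓; service 91 days ≥ 30 days ✓; 40 hrs/wk ≥ 24 ✓; grade Band 1 < Band 5 ✗ → not eligible.
Health Insurance — status full-time ✗ (requires part-time or temporary) → not eligible.
Tuition Reimbursement — status full-time ✓; service 91 days ≥ 60 days ✓; site Lyon ✓ → eligible.
Profit Sharing Plan — status full-time ✗ (requires temporary) → not eligible.
Stock Purchase Plan — status full-time ✓ (not excluded); service 91 days < 3 years (≈1095 days) ✗ → not eligible.
Fitness Allowance — status full-time ✓ (not excluded); service 91 days ≥ 12 weeks (≈84 days) ✓; grade Band 1 < Band 4 ✗ → not eligible.

Tuition Reimbursement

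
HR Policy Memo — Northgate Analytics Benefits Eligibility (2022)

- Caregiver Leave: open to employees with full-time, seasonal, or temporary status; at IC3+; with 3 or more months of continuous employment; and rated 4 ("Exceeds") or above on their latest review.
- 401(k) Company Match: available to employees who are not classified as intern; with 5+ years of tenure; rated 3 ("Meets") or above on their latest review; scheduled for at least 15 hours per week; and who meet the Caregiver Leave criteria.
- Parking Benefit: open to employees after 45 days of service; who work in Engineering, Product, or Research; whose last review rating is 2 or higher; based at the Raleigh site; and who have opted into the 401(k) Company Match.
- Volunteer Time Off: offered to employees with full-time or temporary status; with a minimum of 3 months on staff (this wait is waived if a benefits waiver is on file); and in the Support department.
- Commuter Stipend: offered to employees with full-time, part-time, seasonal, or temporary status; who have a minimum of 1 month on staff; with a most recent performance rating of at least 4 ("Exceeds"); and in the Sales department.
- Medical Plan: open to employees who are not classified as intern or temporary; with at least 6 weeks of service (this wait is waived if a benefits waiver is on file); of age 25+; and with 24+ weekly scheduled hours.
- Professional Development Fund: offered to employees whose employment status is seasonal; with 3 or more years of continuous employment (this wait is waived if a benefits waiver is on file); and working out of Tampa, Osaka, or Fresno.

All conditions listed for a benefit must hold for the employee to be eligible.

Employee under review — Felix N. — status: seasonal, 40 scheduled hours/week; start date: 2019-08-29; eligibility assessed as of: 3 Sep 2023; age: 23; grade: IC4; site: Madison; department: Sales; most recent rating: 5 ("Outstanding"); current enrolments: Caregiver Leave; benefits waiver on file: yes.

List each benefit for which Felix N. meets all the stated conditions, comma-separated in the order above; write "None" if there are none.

Caregiver Leave, Commuter Stipend

Service from 2019-08-29 to 3 Sep 2023: 1466 days.
Caregiver Leave — status seasonal ✓; grade IC4 ≥ IC3 ✓; service 1466 days ≥ 3 months (≈90 days) ✓; rating 5 ≥ 4 ✓ → eligible.
401(k) Company Match — status seasonal ✓ (not excluded); service 1466 days < 5 years (≈1825 days) ✗ → not eligible.
Parking Benefit — service 1466 days ≥ 45 days ✓; dept Sales ✗ → not eligible.
Volunteer Time Off — status seasonal ✗ (requires full-time or temporary) → not eligible.
Commuter Stipend — status seasonal ✓; service 1466 days ≥ 1 month (≈30 days) ✓; rating 5 ≥ 4 ✓; dept Sales ✓ → eligible.
Medical Plan — status seasonal ✓ (not excluded); benefits waiver on file ✓; age 23 < 25 ✗ → not eligible.
Professional Development Fund — status seasonal ✓; benefits waiver on file ✓; site Madison ✗ (not Tampa, Osaka, or Fresno) → not eligible.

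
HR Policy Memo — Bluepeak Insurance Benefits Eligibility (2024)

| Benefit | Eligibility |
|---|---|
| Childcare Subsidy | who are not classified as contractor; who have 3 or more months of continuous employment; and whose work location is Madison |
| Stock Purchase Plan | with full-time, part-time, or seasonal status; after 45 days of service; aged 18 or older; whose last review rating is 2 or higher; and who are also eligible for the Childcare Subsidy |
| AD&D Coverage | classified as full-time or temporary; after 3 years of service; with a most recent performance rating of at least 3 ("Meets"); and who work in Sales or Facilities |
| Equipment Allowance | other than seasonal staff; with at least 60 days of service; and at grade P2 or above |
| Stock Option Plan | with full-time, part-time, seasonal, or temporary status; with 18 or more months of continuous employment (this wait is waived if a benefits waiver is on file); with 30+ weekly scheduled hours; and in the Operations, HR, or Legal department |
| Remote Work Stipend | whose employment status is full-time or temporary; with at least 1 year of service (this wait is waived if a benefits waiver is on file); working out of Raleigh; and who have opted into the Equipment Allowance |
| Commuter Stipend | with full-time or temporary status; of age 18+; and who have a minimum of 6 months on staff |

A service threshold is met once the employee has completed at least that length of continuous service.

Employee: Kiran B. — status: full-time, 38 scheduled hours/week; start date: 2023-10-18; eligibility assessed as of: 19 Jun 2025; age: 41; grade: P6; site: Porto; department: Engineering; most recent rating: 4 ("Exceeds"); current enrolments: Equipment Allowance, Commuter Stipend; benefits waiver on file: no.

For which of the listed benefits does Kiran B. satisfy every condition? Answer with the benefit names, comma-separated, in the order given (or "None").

Service from 2023-10-18 to 19 Jun 2025: 610 days.
Childcare Subsidy — status full-time ✓ (not excluded); service 610 days ≥ 3 months (≈90 days) ✓; site Porto ✗ (not Madison) → not eligible.
Stock Purchase Plan — status full-time ✓; service 610 days ≥ 45 days ✓; age 41 ≥ 18 ✓; rating 4 ≥ 2 ✓; not eligible for Childcare Subsidy ✗ → not eligible.
AD&D Coverage — status full-time ✓; service 610 days < 3 years (≈1095 days) ✗ → not eligible.
Equipment Allowance — status full-time ✓ (not excluded); service 610 days ≥ 60 days ✓; grade P6 ≥ P2 ✓ → eligible.
Stock Option Plan — status full-time ✓; no waiver, service 610 days ≥ 18 months (≈540 days) ✓; 38 hrs/wk ≥ 30 ✓; dept Engineering ✗ → not eligible.
Remote Work Stipend — status full-time ✓; no waiver, service 610 days ≥ 1 year (≈365 days) ✓; site Porto ✗ (not Raleigh) → not eligible.
Commuter Stipend — status full-time ✓; age 41 ≥ 18 ✓; service 610 days ≥ 6 months (≈180 days) ✓ → eligible.

Equipment Allowance, Commuter Stipend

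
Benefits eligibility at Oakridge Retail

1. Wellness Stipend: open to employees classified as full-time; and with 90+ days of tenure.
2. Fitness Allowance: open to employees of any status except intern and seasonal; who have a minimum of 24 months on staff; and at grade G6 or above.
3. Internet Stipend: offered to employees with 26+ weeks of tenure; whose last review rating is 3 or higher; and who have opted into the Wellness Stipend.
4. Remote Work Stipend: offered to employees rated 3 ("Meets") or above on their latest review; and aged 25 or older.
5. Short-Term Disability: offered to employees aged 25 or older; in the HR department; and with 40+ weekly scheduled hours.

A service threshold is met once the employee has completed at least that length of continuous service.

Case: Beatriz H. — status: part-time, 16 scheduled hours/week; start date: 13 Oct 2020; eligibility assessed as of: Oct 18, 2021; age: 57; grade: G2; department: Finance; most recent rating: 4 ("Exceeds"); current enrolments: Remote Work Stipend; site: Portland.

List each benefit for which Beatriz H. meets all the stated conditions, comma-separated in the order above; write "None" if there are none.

Service from 13 Oct 2020 to Oct 18, 2021: 370 days.
Wellness Stipend — status part-time ✗ (requires full-time) → not eligible.
Fitness Allowance — status part-time ✓ (not excluded); service 370 days < 24 months (≈720 days) ✗ → not eligible.
Internet Stipend — service 370 days ≥ 26 weeks (≈182 days) ✓; rating 4 ≥ 3 ✓; not enrolled in Wellness Stipend ✗ → not eligible.
Remote Work Stipend — rating 4 ≥ 3 ✓; age 57 ≥ 25 ✓ → eligible.
Short-Term Disability — age 57 ≥ 25 ✓; dept Finance ✗ → not eligible.

Remote Work Stipend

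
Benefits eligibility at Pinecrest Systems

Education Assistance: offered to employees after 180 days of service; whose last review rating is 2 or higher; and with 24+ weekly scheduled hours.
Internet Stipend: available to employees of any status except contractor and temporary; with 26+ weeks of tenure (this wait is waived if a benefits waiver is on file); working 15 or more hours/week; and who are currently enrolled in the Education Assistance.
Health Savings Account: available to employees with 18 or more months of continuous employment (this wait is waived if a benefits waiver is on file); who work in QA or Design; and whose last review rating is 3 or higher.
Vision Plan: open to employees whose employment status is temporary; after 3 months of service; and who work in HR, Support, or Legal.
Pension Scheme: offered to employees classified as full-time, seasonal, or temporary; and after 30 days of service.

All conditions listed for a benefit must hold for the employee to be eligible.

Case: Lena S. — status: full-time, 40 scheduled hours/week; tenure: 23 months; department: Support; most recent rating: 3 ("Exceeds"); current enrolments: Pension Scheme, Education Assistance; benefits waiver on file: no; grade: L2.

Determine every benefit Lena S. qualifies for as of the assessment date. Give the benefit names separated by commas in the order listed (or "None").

Education Assistance, Internet Stipend, Pension Scheme

Education Assistance — service 23 months ≥ 180 days ✓; rating 3 ≥ 2 ✓; 40 hrs/wk ≥ 24 ✓ → eligible.
Internet Stipend — status full-time ✓ (not excluded); no waiver, service 23 months ≥ 26 weeks (≈182 days) ✓; 40 hrs/wk ≥ 15 ✓; enrolled in Education Assistance ✓ → eligible.
Health Savings Account — no waiver, service 23 months ≥ 18 months ✓; dept Support ✗ → not eligible.
Vision Plan — status full-time ✗ (requires temporary) → not eligible.
Pension Scheme — status full-time ✓; service 23 months ≥ 30 days ✓ → eligible.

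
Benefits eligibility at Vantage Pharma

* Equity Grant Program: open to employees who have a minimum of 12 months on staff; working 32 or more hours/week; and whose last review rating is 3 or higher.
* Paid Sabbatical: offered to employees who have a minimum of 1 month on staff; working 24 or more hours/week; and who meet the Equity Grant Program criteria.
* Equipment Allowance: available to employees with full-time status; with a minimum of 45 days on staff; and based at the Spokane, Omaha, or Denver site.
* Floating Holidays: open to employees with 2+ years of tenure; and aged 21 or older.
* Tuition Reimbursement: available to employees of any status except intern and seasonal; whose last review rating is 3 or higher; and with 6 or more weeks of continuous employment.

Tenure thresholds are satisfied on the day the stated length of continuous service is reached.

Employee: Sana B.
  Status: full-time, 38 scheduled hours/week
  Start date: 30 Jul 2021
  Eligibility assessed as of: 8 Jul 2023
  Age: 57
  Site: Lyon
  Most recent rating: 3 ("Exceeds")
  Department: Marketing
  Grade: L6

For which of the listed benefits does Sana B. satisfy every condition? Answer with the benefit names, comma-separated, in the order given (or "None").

Service from 30 Jul 2021 to 8 Jul 2023: 708 days.
Equity Grant Program — service 708 days ≥ 12 months (≈360 days) ✓; 38 hrs/wk ≥ 32 ✓; rating 3 ≥ 3 ✓ → eligible.
Paid Sabbatical — service 708 days ≥ 1 month (≈30 days) ✓; 38 hrs/wk ≥ 24 ✓; eligible for Equity Grant Program ✓ → eligible.
Equipment Allowance — status full-time ✓; service 708 days ≥ 45 days ✓; site Lyon ✗ (not Spokane, Omaha, or Denver) → not eligible.
Floating Holidays — service 708 days < 2 years (≈730 days) ✗ → not eligible.
Tuition Reimbursement — status full-time ✓ (not excluded); rating 3 ≥ 3 ✓; service 708 days ≥ 6 weeks (≈42 days) ✓ → eligible.

Equity Grant Program, Paid Sabbatical, Tuition Reimbursement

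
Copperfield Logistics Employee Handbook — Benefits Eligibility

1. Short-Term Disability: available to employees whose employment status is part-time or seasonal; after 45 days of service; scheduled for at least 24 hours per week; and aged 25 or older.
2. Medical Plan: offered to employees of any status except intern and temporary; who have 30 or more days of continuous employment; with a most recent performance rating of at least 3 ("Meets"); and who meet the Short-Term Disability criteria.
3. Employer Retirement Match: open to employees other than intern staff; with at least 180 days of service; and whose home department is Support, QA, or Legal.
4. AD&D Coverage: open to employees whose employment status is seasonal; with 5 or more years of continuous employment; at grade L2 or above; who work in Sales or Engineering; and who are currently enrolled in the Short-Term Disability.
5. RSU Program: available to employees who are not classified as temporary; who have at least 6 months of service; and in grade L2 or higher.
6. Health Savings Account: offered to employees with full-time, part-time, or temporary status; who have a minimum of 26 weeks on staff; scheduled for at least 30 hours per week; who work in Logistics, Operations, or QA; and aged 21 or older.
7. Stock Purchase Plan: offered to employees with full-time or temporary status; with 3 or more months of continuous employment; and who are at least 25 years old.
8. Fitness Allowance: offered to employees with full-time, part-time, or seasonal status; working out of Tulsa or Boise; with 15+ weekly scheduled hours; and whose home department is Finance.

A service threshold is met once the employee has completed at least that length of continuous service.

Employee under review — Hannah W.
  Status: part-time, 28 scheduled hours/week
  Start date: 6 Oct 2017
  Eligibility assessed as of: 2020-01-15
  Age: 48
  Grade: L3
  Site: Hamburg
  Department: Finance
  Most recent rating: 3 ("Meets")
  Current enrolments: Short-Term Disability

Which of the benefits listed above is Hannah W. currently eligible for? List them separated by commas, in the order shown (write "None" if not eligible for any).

Service from 6 Oct 2017 to 2020-01-15: 831 days.
Short-Term Disability — status part-time ✓; service 831 days ≥ 45 days ✓; 28 hrs/wk ≥ 24 ✓; age 48 ≥ 25 ✓ → eligible.
Medical Plan — status part-time ✓ (not excluded); service 831 days ≥ 30 days ✓; rating 3 ≥ 3 ✓; eligible for Short-Term Disability ✓ → eligible.
Employer Retirement Match — status part-time ✓ (not excluded); service 831 days ≥ 180 days ✓; dept Finance ✗ → not eligible.
AD&D Coverage — status part-time ✗ (requires seasonal) → not eligible.
RSU Program — status part-time ✓ (not excluded); service 831 days ≥ 6 months (≈180 days) ✓; grade L3 ≥ L2 ✓ → eligible.
Health Savings Account — status part-time ✓; service 831 days ≥ 26 weeks (≈182 days) ✓; 28 hrs/wk < 30 ✗ → not eligible.
Stock Purchase Plan — status part-time ✗ (requires full-time or temporary) → not eligible.
Fitness Allowance — status part-time ✓; site Hamburg ✗ (not Tulsa or Boise) → not eligible.

Short-Term Disability, Medical Plan, RSU Program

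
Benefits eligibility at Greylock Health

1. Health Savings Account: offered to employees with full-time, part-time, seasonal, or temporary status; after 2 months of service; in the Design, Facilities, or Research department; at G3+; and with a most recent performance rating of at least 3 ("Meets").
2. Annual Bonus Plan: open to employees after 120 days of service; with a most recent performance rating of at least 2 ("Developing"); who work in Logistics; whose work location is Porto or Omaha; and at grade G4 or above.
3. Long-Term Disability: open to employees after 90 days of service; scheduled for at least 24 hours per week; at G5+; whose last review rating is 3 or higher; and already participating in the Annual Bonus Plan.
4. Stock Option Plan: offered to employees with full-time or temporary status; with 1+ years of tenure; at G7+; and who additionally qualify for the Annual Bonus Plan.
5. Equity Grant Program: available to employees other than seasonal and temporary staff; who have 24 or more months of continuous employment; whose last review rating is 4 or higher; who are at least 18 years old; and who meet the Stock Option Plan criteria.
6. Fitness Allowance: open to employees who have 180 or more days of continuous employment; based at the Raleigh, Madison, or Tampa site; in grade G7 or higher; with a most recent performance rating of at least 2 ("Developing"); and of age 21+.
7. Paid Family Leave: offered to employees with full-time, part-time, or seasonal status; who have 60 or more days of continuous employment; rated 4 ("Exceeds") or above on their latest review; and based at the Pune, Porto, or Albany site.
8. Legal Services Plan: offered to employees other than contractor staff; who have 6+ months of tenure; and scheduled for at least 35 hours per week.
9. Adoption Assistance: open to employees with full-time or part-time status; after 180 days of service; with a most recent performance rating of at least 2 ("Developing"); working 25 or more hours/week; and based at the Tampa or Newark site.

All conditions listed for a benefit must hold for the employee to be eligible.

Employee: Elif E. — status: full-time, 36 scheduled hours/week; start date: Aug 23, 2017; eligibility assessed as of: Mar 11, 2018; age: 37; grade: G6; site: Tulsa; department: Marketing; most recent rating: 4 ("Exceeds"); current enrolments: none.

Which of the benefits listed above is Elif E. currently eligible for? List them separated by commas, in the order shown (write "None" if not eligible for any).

Service from Aug 23, 2017 to Mar 11, 2018: 200 days.
Health Savings Account — status full-time ✓; service 200 days ≥ 2 months (≈60 days) ✓; dept Marketing ✗ → not eligible.
Annual Bonus Plan — service 200 days ≥ 120 days ✓; rating 4 ≥ 2 ✓; dept Marketing ✗ → not eligible.
Long-Term Disability — service 200 days ≥ 90 days ✓; 36 hrs/wk ≥ 24 ✓; grade G6 ≥ G5 ✓; rating 4 ≥ 3 ✓; not enrolled in Annual Bonus Plan ✗ → not eligible.
Stock Option Plan — status full-time ✓; service 200 days < 1 year (≈365 days) ✗ → not eligible.
Equity Grant Program — status full-time ✓ (not excluded); service 200 days < 24 months (≈720 days) ✗ → not eligible.
Fitness Allowance — service 200 days ≥ 180 days ✓; site Tulsa ✗ (not Raleigh, Madison, or Tampa) → not eligible.
Paid Family Leave — status full-time ✓; service 200 days ≥ 60 days ✓; rating 4 ≥ 4 ✓; site Tulsa ✗ (not Pune, Porto, or Albany) → not eligible.
Legal Services Plan — status full-time ✓ (not excluded); service 200 days ≥ 6 months (≈180 days) ✓; 36 hrs/wk ≥ 35 ✓ → eligible.
Adoption Assistance — status full-time ✓; service 200 days ≥ 180 days ✓; rating 4 ≥ 2 ✓; 36 hrs/wk ≥ 25 ✓; site Tulsa ✗ (not Tampa or Newark) → not eligible.

Legal Services Plan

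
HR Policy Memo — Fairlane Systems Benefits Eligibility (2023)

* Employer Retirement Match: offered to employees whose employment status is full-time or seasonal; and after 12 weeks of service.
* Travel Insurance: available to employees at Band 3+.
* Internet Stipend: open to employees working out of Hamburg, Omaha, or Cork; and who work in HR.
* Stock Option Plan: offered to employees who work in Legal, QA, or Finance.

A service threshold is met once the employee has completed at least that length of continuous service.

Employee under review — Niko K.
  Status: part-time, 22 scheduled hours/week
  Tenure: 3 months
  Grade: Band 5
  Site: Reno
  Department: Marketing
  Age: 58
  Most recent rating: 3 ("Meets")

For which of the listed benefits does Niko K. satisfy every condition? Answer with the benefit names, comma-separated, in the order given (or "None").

Travel Insurance

Employer Retirement Match — status part-time ✗ (requires full-time or seasonal) → not eligible.
Travel Insurance — grade Band 5 ≥ Band 3 ✓ → eligible.
Internet Stipend — site Reno ✗ (not Hamburg, Omaha, or Cork) → not eligible.
Stock Option Plan — dept Marketing ✗ → not eligible.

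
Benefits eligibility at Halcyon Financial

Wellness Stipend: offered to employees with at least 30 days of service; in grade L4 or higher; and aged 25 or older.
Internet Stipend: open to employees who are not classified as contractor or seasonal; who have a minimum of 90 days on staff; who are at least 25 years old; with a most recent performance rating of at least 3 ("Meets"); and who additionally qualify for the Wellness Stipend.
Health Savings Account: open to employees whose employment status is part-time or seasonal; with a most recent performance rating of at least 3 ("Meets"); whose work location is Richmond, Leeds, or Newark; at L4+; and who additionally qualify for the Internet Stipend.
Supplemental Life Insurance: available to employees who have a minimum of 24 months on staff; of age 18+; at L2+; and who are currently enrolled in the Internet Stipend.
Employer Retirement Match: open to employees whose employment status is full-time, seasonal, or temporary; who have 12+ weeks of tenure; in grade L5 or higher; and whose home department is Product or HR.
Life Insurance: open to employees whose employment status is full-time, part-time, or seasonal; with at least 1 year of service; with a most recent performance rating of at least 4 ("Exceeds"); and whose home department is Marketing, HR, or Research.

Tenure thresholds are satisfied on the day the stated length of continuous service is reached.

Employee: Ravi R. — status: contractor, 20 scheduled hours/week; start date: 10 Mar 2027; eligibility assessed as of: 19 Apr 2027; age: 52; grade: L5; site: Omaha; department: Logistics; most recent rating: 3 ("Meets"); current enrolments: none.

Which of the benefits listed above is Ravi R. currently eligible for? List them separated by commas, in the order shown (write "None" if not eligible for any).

Wellness Stipend

Service from 10 Mar 2027 to 19 Apr 2027: 40 days.
Wellness Stipend — service 40 days ≥ 30 days ✓; grade L5 ≥ L4 ✓; age 52 ≥ 25 ✓ → eligible.
Internet Stipend — status contractor ✗ (excluded) → not eligible.
Health Savings Account — status contractor ✗ (requires part-time or seasonal) → not eligible.
Supplemental Life Insurance — service 40 days < 24 months (≈720 days) ✗ → not eligible.
Employer Retirement Match — status contractor ✗ (requires full-time, seasonal, or temporary) → not eligible.
Life Insurance — status contractor ✗ (requires full-time, part-time, or seasonal) → not eligible.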